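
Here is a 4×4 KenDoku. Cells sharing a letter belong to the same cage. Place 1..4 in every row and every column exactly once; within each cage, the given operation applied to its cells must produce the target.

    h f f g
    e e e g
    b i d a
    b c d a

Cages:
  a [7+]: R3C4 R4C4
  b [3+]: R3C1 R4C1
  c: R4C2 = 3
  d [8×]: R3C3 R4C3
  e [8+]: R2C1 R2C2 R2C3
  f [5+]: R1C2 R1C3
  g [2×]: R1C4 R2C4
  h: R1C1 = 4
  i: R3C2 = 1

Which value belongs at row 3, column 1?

Cage h is given, which forces R1C1 = 4.
Cage i is given, leaving R3C2 = 1.
Cage c is given, which forces R4C2 = 3.
Row 4 now contains 3, so R4C4 = 4.
3 is placed in column 2, so R1C2 = 2.
Cage f's pair has sum 5, which forces R1C3 = 3.
Row 1 already has 2, leaving R1C4 = 1.
3 is placed in column 2, leaving R2C2 = 4.
Column 3 already has 3, leaving R2C3 = 1.
Column 4 already has 1, which forces R2C4 = 2.
Row 3 now contains 1, which forces R3C1 = 2.
The two cells of cage d must have product 8; hence R3C3 = 4.
4 is placed in column 4, which forces R3C4 = 3.
Cage b's pair has sum 3; hence R4C1 = 1.
Row 4 already has 4; hence R4C3 = 2.
1 is placed in row 2; hence R2C1 = 3.
The full grid is 4 2 3 1 / 3 4 1 2 / 2 1 4 3 / 1 3 2 4.

2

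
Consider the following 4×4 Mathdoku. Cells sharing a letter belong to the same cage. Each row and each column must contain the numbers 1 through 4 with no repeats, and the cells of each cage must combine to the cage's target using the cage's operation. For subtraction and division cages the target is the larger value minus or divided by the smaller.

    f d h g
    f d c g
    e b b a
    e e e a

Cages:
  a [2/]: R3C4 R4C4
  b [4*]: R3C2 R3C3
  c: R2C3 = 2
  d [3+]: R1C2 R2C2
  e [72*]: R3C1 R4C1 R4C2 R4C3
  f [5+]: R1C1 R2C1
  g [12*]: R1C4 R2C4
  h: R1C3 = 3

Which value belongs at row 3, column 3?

Cage h is a single given cell; hence R1C3 = 3.
Row 1 now contains 3, leaving R1C4 = 4.
C is a freebie, which forces R2C3 = 2.
Column 4 now contains 4, which forces R2C4 = 3.
Cage e needs product 72, so R3C1 = 3.
Column 3 already has 2; hence R4C3 = 4.
Cage f needs two cells with sum 5; hence R1C1 = 1.
The two cells of cage d must have sum 3, so R1C2 = 2.
Cage f needs two cells with sum 5, leaving R2C1 = 4.
2 is placed in row 2, so R2C2 = 1.
Cage b's pair has product 4, so R3C2 = 4.
Column 3 already has 4, which forces R3C3 = 1.
Row 3 already has 1; hence R3C4 = 2.
4 is placed in row 4, so R4C1 = 2.
Cage e needs product 72, which forces R4C2 = 3.
Column 4 now contains 2, which forces R4C4 = 1.
Filled in: 1 2 3 4 / 4 1 2 3 / 3 4 1 2 / 2 3 4 1.

1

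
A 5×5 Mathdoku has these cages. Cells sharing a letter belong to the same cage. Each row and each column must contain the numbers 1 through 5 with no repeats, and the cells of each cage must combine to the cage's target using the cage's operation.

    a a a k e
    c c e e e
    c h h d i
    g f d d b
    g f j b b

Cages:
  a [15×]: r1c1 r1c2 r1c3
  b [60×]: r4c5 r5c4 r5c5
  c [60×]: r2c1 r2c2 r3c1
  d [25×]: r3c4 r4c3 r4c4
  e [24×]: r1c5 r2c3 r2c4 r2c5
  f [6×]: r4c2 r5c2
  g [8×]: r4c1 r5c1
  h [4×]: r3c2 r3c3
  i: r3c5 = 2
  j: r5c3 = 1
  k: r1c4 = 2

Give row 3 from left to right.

Cage k is a single given cell, so r1c4 = 2.
The 3 cells of cage d must have product 25, so r3c4 = 5.
I is a freebie, so r3c5 = 2.
The 3 cells of cage d must have product 25, which forces r4c3 = 5.
Cage d needs product 25; hence r4c4 = 1.
J is a freebie; hence r5c3 = 1.
Column 3 now contains 1, which forces r1c3 = 3.
Cage e has product 24, leaving r2c3 = 2.
The two cells of cage h must have product 4, leaving r3c2 = 1.
Column 3 now contains 1, so r3c3 = 4.
Cage b has product 60, leaving r5c5 = 5.
The 3 cells of cage a must have product 15, so r1c1 = 1.
Column 2 now contains 1, so r1c2 = 5.
Row 1 now contains 1, leaving r1c5 = 4.
Column 2 now contains 5, so r2c2 = 4.
4 is placed in row 2, so r2c4 = 3.
Row 2 already has 3, which forces r2c5 = 1.
4 is placed in row 3, so r3c1 = 3.
Column 5 already has 4, leaving r4c5 = 3.
3 is placed in column 4, which forces r5c4 = 4.
4 is placed in row 2, so r2c1 = 5.
The two cells of cage g must have product 8, so r4c1 = 4.
3 is placed in row 4, so r4c2 = 2.
Row 5 now contains 4, which forces r5c1 = 2.
The two cells of cage f must have product 6, leaving r5c2 = 3.
Filled in: 1 5 3 2 4 / 5 4 2 3 1 / 3 1 4 5 2 / 4 2 5 1 3 / 2 3 1 4 5.

3 1 4 5 2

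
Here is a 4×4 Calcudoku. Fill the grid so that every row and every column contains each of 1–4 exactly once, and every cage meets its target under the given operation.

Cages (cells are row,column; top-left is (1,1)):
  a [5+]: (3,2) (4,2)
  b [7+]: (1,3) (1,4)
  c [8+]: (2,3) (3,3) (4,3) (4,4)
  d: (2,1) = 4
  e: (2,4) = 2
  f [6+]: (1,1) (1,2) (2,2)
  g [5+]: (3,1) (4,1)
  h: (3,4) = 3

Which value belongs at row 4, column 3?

2

Cage d is a single given cell, so (2,1) = 4.
Cage e is a single given cell, leaving (2,4) = 2.
Cage h is a single given cell, leaving (3,4) = 3.
2 is placed in column 4; hence (4,4) = 1.
Cage b needs two cells with sum 7, which forces (1,3) = 3.
Column 4 now contains 3, which forces (1,4) = 4.
The 4 cells of cage c must have sum 8; hence (2,3) = 1.
The two cells of cage g must have sum 5; hence (3,1) = 2.
Row 3 already has 2, so (3,2) = 1.
Row 3 already has 2, so (3,3) = 4.
The two cells of cage g must have sum 5, leaving (4,1) = 3.
Row 4 already has 3, so (4,2) = 4.
Column 3 now contains 4, which forces (4,3) = 2.
Column 1 now contains 2, leaving (1,1) = 1.
Column 2 already has 1, leaving (1,2) = 2.
1 is placed in row 2, which forces (2,2) = 3.
Filled in: 1 2 3 4 / 4 3 1 2 / 2 1 4 3 / 3 4 2 1.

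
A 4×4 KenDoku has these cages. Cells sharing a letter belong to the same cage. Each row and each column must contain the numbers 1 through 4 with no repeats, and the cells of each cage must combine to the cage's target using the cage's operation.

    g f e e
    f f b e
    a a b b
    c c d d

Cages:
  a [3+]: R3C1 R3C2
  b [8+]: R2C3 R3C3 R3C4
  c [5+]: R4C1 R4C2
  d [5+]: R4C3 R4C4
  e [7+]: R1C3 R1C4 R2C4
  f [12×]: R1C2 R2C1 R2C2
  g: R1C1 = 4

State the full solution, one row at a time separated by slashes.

Cage g is a single given cell, leaving R1C1 = 4.
Cage b has sum 8, leaving R2C3 = 1.
The only place for 3 in column 1 is R2C1.
Cage f has product 12, leaving R1C2 = 1.
Cage e needs sum 7, which forces R1C3 = 2.
Row 1 already has 1, which forces R1C4 = 3.
Row 2 already has 3, leaving R2C2 = 4.
Row 2 already has 4, leaving R2C4 = 2.
Column 2 now contains 1, which forces R3C2 = 2.
3 is placed in column 4, leaving R3C4 = 4.
4 is placed in column 2, leaving R4C2 = 3.
3 is placed in row 4, which forces R4C3 = 4.
Column 4 already has 2; hence R4C4 = 1.
Row 3 now contains 2, which forces R3C1 = 1.
Row 3 now contains 4, leaving R3C3 = 3.
Row 4 already has 1, so R4C1 = 2.

4 1 2 3 / 3 4 1 2 / 1 2 3 4 / 2 3 4 1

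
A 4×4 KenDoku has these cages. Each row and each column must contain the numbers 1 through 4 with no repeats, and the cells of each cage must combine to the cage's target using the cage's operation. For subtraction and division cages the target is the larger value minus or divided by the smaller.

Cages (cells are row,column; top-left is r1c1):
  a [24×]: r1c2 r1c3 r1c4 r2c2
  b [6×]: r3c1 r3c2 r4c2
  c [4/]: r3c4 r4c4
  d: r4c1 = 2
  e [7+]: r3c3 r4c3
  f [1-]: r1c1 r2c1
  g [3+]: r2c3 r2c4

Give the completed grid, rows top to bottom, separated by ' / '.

4 1 2 3 / 3 4 1 2 / 1 2 3 4 / 2 3 4 1

Cage d is given, which forces r4c1 = 2.
Cage b has product 6, leaving r3c2 = 2.
Column 1 needs a 1, and only r3c1 is open for it.
Row 3 already has 1, leaving r3c4 = 4.
The 3 cells of cage b must have product 6; hence r4c2 = 3.
Row 4 already has 3; hence r4c3 = 4.
Cage c needs two cells with quotient 4, so r4c4 = 1.
The two cells of cage g must have sum 3; hence r2c3 = 1.
1 is placed in column 4; hence r2c4 = 2.
4 is placed in row 3, leaving r3c3 = 3.
Cage a needs product 24, which forces r1c2 = 1.
Column 3 now contains 3, which forces r1c3 = 2.
Column 4 now contains 2; hence r1c4 = 3.
1 is placed in row 2, leaving r2c2 = 4.
Row 1 already has 3, so r1c1 = 4.
Row 2 already has 4, leaving r2c1 = 3.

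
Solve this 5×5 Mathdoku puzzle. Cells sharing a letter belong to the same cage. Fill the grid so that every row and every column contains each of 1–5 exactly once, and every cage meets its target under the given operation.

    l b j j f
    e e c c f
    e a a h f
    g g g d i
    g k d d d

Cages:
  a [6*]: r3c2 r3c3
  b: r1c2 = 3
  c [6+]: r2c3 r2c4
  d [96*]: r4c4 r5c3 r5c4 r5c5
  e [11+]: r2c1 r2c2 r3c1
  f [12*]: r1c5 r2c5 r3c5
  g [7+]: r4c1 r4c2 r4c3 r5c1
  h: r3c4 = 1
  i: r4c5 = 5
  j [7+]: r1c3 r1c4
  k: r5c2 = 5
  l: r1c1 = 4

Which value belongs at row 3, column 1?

L is a freebie; hence r1c1 = 4.
B is a freebie, so r1c2 = 3.
3 is placed in row 1, so r1c5 = 1.
Column 2 already has 3, so r3c2 = 2.
2 is placed in row 3, which forces r3c3 = 3.
Cage h is given; hence r3c4 = 1.
Row 3 now contains 3, so r3c5 = 4.
Column 2 already has 2, which forces r4c2 = 1.
1 is placed in row 4; hence r4c3 = 2.
Cage d has product 96; hence r4c4 = 4.
I is a freebie, which forces r4c5 = 5.
Cage g needs sum 7; hence r5c1 = 1.
Cage k is a single given cell, which forces r5c2 = 5.
2 is placed in column 3; hence r5c3 = 4.
2 is placed in column 3, leaving r1c3 = 5.
Cage j's pair has sum 7, so r1c4 = 2.
Cage e needs sum 11, so r2c1 = 2.
Column 2 now contains 5, leaving r2c2 = 4.
The two cells of cage c must have sum 6, which forces r2c3 = 1.
Cage c needs two cells with sum 6; hence r2c4 = 5.
4 is placed in column 5, so r2c5 = 3.
Row 3 now contains 3, leaving r3c1 = 5.
Row 4 already has 2, leaving r4c1 = 3.
Column 4 now contains 2, so r5c4 = 3.
3 is placed in column 5, which forces r5c5 = 2.
Filled in: 4 3 5 2 1 / 2 4 1 5 3 / 5 2 3 1 4 / 3 1 2 4 5 / 1 5 4 3 2.

5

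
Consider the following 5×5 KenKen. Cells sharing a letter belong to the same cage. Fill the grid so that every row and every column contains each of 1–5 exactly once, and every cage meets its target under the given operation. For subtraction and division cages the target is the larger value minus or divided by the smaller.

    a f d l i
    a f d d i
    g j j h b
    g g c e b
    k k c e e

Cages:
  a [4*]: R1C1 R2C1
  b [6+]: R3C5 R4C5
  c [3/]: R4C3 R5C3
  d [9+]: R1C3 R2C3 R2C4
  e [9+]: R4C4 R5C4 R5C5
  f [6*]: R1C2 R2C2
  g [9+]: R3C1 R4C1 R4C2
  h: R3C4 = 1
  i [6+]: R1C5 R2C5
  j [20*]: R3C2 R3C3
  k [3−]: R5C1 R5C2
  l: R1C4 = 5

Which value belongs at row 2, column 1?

Cage l is a single given cell, so R1C4 = 5.
Cage h is a single given cell, leaving R3C4 = 1.
The only place for 3 in row 3 is R3C1.
In row 3, 2 can only go at R3C5, so R3C5 = 2.
Cage i needs two cells with sum 6, leaving R1C5 = 1.
Cage i needs two cells with sum 6, leaving R2C5 = 5.
Cage b needs two cells with sum 6, which forces R4C5 = 4.
4 is placed in column 5, leaving R5C5 = 3.
Row 1 already has 1, leaving R1C1 = 4.
Cage a's pair has product 4, which forces R2C1 = 1.
1 is placed in column 1, so R4C1 = 5.
Row 4 already has 5; hence R4C2 = 1.
The two cells of cage c must have quotient 3; hence R4C3 = 3.
The 3 cells of cage e must have sum 9, which forces R4C4 = 2.
Column 1 already has 5, so R5C1 = 2.
Row 5 already has 3, leaving R5C3 = 1.
The 3 cells of cage e must have sum 9, leaving R5C4 = 4.
Column 3 already has 3, which forces R1C3 = 2.
Cage d has sum 9, which forces R2C3 = 4.
Column 4 now contains 4, which forces R2C4 = 3.
Column 3 already has 4, so R3C3 = 5.
4 is placed in row 5, so R5C2 = 5.
Row 1 now contains 2, which forces R1C2 = 3.
Row 2 already has 3; hence R2C2 = 2.
Row 3 already has 5; hence R3C2 = 4.
Completed grid: 4 3 2 5 1 / 1 2 4 3 5 / 3 4 5 1 2 / 5 1 3 2 4 / 2 5 1 4 3.

1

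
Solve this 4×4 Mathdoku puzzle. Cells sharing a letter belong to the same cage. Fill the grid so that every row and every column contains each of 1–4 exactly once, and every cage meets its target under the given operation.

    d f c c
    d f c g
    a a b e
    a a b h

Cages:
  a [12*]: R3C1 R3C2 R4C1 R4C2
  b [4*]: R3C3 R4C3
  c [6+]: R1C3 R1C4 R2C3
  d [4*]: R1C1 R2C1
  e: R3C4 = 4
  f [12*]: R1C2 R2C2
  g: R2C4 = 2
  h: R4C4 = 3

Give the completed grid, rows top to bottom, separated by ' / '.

4 3 2 1 / 1 4 3 2 / 3 2 1 4 / 2 1 4 3

Cage g is given, which forces R2C4 = 2.
Cage e is a single given cell, so R3C4 = 4.
Cage h is a single given cell, leaving R4C4 = 3.
Column 4 already has 3; hence R1C4 = 1.
Row 3 now contains 4, which forces R3C3 = 1.
Cage b's pair has product 4, which forces R4C3 = 4.
1 is placed in row 1, leaving R1C1 = 4.
Row 1 now contains 4, so R1C2 = 3.
4 is placed in column 3; hence R1C3 = 2.
The two cells of cage d must have product 4, so R2C1 = 1.
3 is placed in column 2, so R2C2 = 4.
1 is placed in column 3, which forces R2C3 = 3.
3 is placed in column 2, leaving R3C2 = 2.
Column 1 now contains 1, so R4C1 = 2.
2 is placed in column 2, which forces R4C2 = 1.
Row 3 already has 2, which forces R3C1 = 3.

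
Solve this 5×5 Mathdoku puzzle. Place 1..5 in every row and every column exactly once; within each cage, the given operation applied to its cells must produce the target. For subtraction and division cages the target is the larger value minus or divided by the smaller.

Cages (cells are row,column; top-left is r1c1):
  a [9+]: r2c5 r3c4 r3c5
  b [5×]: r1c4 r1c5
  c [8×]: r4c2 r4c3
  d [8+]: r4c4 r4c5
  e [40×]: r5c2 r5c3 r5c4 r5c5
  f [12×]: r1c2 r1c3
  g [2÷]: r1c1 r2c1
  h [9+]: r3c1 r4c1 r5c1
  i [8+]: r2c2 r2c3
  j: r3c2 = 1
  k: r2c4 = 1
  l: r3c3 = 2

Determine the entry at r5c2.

Cage k is a single given cell, which forces r2c4 = 1.
Cage j is given, leaving r3c2 = 1.
Cage l is a single given cell, which forces r3c3 = 2.
Column 3 already has 2; hence r4c3 = 4.
Cage f needs two cells with product 12, which forces r1c2 = 4.
4 is placed in column 3, leaving r1c3 = 3.
1 is placed in column 4, which forces r1c4 = 5.
Cage b's pair has product 5; hence r1c5 = 1.
Column 3 already has 3, leaving r2c3 = 5.
The 3 cells of cage a must have sum 9, so r2c5 = 2.
Row 4 already has 4, leaving r4c2 = 2.
5 is placed in column 4, so r4c4 = 3.
Row 4 now contains 3, which forces r4c5 = 5.
Column 2 already has 2, so r5c2 = 5.
Column 3 now contains 5, leaving r5c3 = 1.
Column 5 already has 5, which forces r5c5 = 4.
Row 1 already has 1, leaving r1c1 = 2.
2 is placed in row 2, leaving r2c1 = 4.
5 is placed in row 2; hence r2c2 = 3.
Cage h has sum 9, leaving r3c1 = 5.
3 is placed in column 4; hence r3c4 = 4.
4 is placed in column 5, which forces r3c5 = 3.
Row 4 already has 5, leaving r4c1 = 1.
Cage h has sum 9, leaving r5c1 = 3.
Row 5 already has 4, leaving r5c4 = 2.
The full grid is 2 4 3 5 1 / 4 3 5 1 2 / 5 1 2 4 3 / 1 2 4 3 5 / 3 5 1 2 4.

5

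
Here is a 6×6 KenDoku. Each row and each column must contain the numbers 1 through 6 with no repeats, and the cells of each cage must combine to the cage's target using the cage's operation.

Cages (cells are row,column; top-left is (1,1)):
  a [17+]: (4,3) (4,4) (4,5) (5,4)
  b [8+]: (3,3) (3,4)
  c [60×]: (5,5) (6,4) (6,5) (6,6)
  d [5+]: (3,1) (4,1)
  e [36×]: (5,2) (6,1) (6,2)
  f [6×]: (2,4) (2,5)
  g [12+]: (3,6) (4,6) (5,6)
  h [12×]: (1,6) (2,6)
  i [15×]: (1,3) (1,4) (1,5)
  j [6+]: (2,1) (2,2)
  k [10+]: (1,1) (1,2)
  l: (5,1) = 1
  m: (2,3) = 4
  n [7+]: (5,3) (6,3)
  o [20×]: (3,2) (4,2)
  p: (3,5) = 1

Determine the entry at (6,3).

2

Cage m is a single given cell, which forces (2,3) = 4.
P is a freebie, so (3,5) = 1.
Cage l is given, so (5,1) = 1.
The two cells of cage j must have sum 6, leaving (2,1) = 5.
Cage j's pair has sum 6, which forces (2,2) = 1.
Row 1 needs a 2, and only (1,6) is open for it.
Cage h needs two cells with product 12, leaving (2,6) = 6.
The only place for 4 in column 1 is (1,1).
Row 1 already has 4, so (1,2) = 6.
Column 1 needs a 6, and only (6,1) is open for it.
In column 6, 1 can only go at (6,6), so (6,6) = 1.
In row 3, 6 can only go at (3,3), so (3,3) = 6.
Cage b needs two cells with sum 8, leaving (3,4) = 2.
Column 4 now contains 2, leaving (2,4) = 3.
Cage f's pair has product 6, which forces (2,5) = 2.
2 is placed in row 3, which forces (3,1) = 3.
The two cells of cage d must have sum 5; hence (4,1) = 2.
In row 4, 1 can only go at (4,3), so (4,3) = 1.
Column 3 now contains 1, so (1,3) = 3.
Cage i needs product 15, which forces (1,4) = 1.
Cage i needs product 15, leaving (1,5) = 5.
Column 5 now contains 5, leaving (4,5) = 6.
Row 4 now contains 6, which forces (4,4) = 4.
Cage a needs sum 17; hence (5,4) = 6.
Cage c has product 60; hence (6,4) = 5.
The two cells of cage o must have product 20; hence (3,2) = 4.
4 is placed in row 3; hence (3,6) = 5.
4 is placed in row 4; hence (4,2) = 5.
5 is placed in column 6, leaving (4,6) = 3.
The two cells of cage n must have sum 7; hence (5,3) = 5.
Column 6 now contains 3, which forces (5,6) = 4.
5 is placed in row 6; hence (6,3) = 2.
The 3 cells of cage e must have product 36, leaving (5,2) = 2.
Row 5 now contains 4, leaving (5,5) = 3.
Row 6 now contains 2, which forces (6,2) = 3.
The 4 cells of cage c must have product 60; hence (6,5) = 4.
Completed grid: 4 6 3 1 5 2 / 5 1 4 3 2 6 / 3 4 6 2 1 5 / 2 5 1 4 6 3 / 1 2 5 6 3 4 / 6 3 2 5 4 1.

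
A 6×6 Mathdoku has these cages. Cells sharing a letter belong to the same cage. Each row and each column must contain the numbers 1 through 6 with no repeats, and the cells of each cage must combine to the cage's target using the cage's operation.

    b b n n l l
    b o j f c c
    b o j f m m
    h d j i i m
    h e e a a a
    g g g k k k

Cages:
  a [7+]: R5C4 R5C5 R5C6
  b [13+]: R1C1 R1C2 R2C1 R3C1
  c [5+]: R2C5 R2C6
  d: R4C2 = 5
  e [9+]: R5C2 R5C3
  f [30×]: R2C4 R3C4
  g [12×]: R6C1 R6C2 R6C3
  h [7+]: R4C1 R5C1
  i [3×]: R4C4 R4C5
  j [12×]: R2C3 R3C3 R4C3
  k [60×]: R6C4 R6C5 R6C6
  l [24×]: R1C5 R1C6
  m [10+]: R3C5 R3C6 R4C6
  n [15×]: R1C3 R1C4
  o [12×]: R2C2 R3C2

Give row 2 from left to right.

Cage d is a single given cell, which forces R4C2 = 5.
The only place for 5 in row 2 is R2C4.
Cage n needs two cells with product 15; hence R1C3 = 5.
Column 4 now contains 5; hence R1C4 = 3.
Column 4 now contains 5, leaving R3C4 = 6.
Column 4 already has 3, which forces R4C4 = 1.
1 is placed in row 4; hence R4C5 = 3.
The 4 cells of cage b must have sum 13, leaving R2C1 = 6.
Row 3 now contains 6, which forces R3C1 = 4.
Column 1 already has 4, so R4C1 = 2.
Column 1 already has 2; hence R1C1 = 1.
Cage b has sum 13, so R1C2 = 2.
Cage o's pair has product 12, leaving R2C2 = 4.
The two cells of cage o must have product 12, leaving R3C2 = 3.
Cage h's pair has sum 7, so R5C1 = 5.
Column 2 now contains 3; hence R5C2 = 6.
Row 5 already has 6, which forces R5C3 = 3.
Column 1 already has 1; hence R6C1 = 3.
Column 2 now contains 6, which forces R6C2 = 1.
Cage c's pair has sum 5; hence R2C5 = 2.
Cage c's pair has sum 5, which forces R2C6 = 3.
Cage j has product 12, which forces R4C3 = 6.
Cage m has sum 10, which forces R4C6 = 4.
The 3 cells of cage g must have product 12, which forces R6C3 = 4.
The 3 cells of cage k must have product 60, so R6C4 = 2.
Cage l needs two cells with product 24, so R1C5 = 4.
Column 6 already has 4, so R1C6 = 6.
2 is placed in row 2, so R2C3 = 1.
Cage j needs product 12; hence R3C3 = 2.
Column 4 now contains 2, which forces R5C4 = 4.
Cage a has sum 7, leaving R5C5 = 1.
Cage a needs sum 7; hence R5C6 = 2.
Column 6 already has 6; hence R6C6 = 5.
Column 5 now contains 1, which forces R3C5 = 5.
Column 6 now contains 5, leaving R3C6 = 1.
5 is placed in row 6, which forces R6C5 = 6.
Filled in: 1 2 5 3 4 6 / 6 4 1 5 2 3 / 4 3 2 6 5 1 / 2 5 6 1 3 4 / 5 6 3 4 1 2 / 3 1 4 2 6 5.

6 4 1 5 2 3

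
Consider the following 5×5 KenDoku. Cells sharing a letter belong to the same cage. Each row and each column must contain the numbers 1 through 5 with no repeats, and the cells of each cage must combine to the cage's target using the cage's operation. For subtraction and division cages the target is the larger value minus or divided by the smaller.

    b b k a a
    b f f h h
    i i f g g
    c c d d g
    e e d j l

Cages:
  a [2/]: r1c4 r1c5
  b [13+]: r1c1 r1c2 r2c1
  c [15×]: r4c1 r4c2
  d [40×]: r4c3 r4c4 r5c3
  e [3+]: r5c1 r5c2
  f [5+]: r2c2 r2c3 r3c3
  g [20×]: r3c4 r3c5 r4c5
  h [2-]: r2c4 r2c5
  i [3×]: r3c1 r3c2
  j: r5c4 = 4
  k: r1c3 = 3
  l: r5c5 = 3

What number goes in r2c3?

K is a freebie; hence r1c3 = 3.
Column 3 now contains 3, which forces r2c3 = 1.
Column 3 now contains 1, which forces r3c3 = 2.
J is a freebie, so r5c4 = 4.
Cage l is given, so r5c5 = 3.
Row 1 already has 3; hence r1c1 = 5.
The 3 cells of cage b must have sum 13, so r1c2 = 4.
Cage b needs sum 13, leaving r2c1 = 4.
Row 2 already has 1, leaving r2c2 = 2.
Row 2 now contains 2, leaving r2c4 = 3.
Row 2 now contains 4, so r2c5 = 5.
Column 1 now contains 5, leaving r4c1 = 3.
3 is placed in row 4, leaving r4c2 = 5.
The 3 cells of cage d must have product 40; hence r4c3 = 4.
The 3 cells of cage d must have product 40; hence r4c4 = 2.
4 is placed in row 4, leaving r4c5 = 1.
Column 2 already has 2; hence r5c2 = 1.
Row 5 already has 4, so r5c3 = 5.
Column 4 already has 2, which forces r1c4 = 1.
1 is placed in column 5; hence r1c5 = 2.
Column 1 already has 3, so r3c1 = 1.
1 is placed in column 2, leaving r3c2 = 3.
Cage g needs product 20, so r3c4 = 5.
1 is placed in column 5, so r3c5 = 4.
Row 5 now contains 1, so r5c1 = 2.
The full grid is 5 4 3 1 2 / 4 2 1 3 5 / 1 3 2 5 4 / 3 5 4 2 1 / 2 1 5 4 3.

1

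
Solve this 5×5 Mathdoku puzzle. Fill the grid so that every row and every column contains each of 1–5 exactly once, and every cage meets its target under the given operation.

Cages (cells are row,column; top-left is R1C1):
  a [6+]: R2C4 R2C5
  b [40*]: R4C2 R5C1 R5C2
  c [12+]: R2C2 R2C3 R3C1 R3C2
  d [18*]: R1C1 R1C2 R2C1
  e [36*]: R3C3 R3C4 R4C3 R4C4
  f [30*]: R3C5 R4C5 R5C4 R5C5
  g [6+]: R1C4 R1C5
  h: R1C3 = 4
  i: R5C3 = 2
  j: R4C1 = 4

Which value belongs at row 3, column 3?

Cage d has product 18, leaving R1C1 = 2.
Cage d needs product 18, leaving R1C2 = 3.
H is a freebie, which forces R1C3 = 4.
The 3 cells of cage d must have product 18; hence R2C1 = 3.
Cage j is given, leaving R4C1 = 4.
Column 1 already has 4; hence R5C1 = 5.
Cage i is a single given cell, so R5C3 = 2.
Cage c has sum 12, leaving R2C3 = 5.
Column 1 now contains 5; hence R3C1 = 1.
The 4 cells of cage e must have product 36, which forces R3C3 = 3.
The 4 cells of cage e must have product 36; hence R3C4 = 4.
The 3 cells of cage b must have product 40; hence R4C2 = 2.
The 4 cells of cage e must have product 36, so R4C3 = 1.
Cage e needs product 36, so R4C4 = 3.
2 is placed in row 4, so R4C5 = 5.
Row 5 now contains 2, which forces R5C2 = 4.
Column 4 now contains 3, which forces R5C4 = 1.
Row 5 already has 1, so R5C5 = 3.
1 is placed in column 4, so R1C4 = 5.
Column 5 already has 5, so R1C5 = 1.
Column 2 now contains 4, which forces R2C2 = 1.
1 is placed in column 4, so R2C4 = 2.
The two cells of cage a must have sum 6, so R2C5 = 4.
2 is placed in column 2, leaving R3C2 = 5.
Column 5 already has 5; hence R3C5 = 2.
The full grid is 2 3 4 5 1 / 3 1 5 2 4 / 1 5 3 4 2 / 4 2 1 3 5 / 5 4 2 1 3.

3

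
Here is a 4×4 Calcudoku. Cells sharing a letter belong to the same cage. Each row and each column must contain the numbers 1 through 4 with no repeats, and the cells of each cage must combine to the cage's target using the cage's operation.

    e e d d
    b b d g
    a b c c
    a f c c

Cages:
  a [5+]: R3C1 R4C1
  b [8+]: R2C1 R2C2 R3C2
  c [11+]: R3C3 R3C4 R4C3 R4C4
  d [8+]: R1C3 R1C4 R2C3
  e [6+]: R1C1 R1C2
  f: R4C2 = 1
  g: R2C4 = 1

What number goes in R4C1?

Cage g is given, which forces R2C4 = 1.
Cage f is a single given cell; hence R4C2 = 1.
Row 1 needs a 1, and only R1C3 is open for it.
Row 1 needs a 3, and only R1C4 is open for it.
Cage d has sum 8; hence R2C3 = 4.
Cage b has sum 8; hence R2C1 = 3.
Row 2 already has 4, which forces R2C2 = 2.
The 3 cells of cage b must have sum 8; hence R3C2 = 3.
Row 3 already has 3; hence R3C3 = 2.
Row 3 already has 2, which forces R3C4 = 4.
Column 3 now contains 2, so R4C3 = 3.
Column 4 already has 4; hence R4C4 = 2.
Cage e needs two cells with sum 6, leaving R1C1 = 2.
2 is placed in column 2, which forces R1C2 = 4.
Row 3 already has 2, so R3C1 = 1.
Row 4 already has 2; hence R4C1 = 4.
Completed grid: 2 4 1 3 / 3 2 4 1 / 1 3 2 4 / 4 1 3 2.

4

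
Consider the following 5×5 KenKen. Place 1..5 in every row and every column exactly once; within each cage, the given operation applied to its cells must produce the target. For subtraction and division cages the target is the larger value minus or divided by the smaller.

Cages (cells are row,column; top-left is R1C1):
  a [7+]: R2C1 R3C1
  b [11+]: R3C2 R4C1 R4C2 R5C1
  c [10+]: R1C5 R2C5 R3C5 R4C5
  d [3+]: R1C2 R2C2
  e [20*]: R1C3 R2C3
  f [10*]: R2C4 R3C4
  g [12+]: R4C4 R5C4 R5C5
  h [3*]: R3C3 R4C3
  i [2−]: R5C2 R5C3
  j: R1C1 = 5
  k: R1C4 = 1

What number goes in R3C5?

2

Cage j is given; hence R1C1 = 5.
Row 1 now contains 5, which forces R1C3 = 4.
K is a freebie, so R1C4 = 1.
4 is placed in column 3, leaving R2C3 = 5.
Row 2 already has 5; hence R2C4 = 2.
2 is placed in column 4; hence R3C4 = 5.
Row 1 already has 1; hence R1C2 = 2.
2 is placed in row 1, leaving R1C5 = 3.
2 is placed in row 2, so R2C2 = 1.
1 is placed in row 2, which forces R2C5 = 4.
The 3 cells of cage g must have sum 12, leaving R5C5 = 5.
Row 2 already has 4, which forces R2C1 = 3.
Cage a needs two cells with sum 7; hence R3C1 = 4.
Row 3 now contains 4; hence R3C2 = 3.
Row 3 already has 3, leaving R3C3 = 1.
Row 3 already has 1, so R3C5 = 2.
Column 3 already has 1, so R4C3 = 3.
Row 4 now contains 3, leaving R4C4 = 4.
Column 5 now contains 2; hence R4C5 = 1.
Column 2 already has 3; hence R5C2 = 4.
Column 3 already has 1; hence R5C3 = 2.
Column 4 already has 4; hence R5C4 = 3.
1 is placed in row 4, which forces R4C1 = 2.
4 is placed in row 4, so R4C2 = 5.
2 is placed in row 5; hence R5C1 = 1.
Filled in: 5 2 4 1 3 / 3 1 5 2 4 / 4 3 1 5 2 / 2 5 3 4 1 / 1 4 2 3 5.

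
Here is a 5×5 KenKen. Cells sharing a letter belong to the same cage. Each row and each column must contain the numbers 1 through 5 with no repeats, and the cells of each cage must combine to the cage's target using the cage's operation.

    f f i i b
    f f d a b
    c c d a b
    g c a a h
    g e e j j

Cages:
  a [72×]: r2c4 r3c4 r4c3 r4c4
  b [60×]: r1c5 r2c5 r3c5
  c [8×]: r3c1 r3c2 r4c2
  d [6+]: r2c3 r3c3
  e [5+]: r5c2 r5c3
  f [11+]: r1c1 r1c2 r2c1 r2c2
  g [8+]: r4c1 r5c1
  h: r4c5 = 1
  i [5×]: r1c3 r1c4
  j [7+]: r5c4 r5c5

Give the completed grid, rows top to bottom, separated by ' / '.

2 3 5 1 4 / 1 5 4 2 3 / 4 1 2 3 5 / 5 2 3 4 1 / 3 4 1 5 2

Cage a has product 72, leaving r4c3 = 3.
H is a freebie, which forces r4c5 = 1.
Row 4 now contains 3, leaving r4c1 = 5.
Cage g needs two cells with sum 8, which forces r5c1 = 3.
Column 4 needs a 1, and only r1c4 is open for it.
1 is placed in row 1, so r1c3 = 5.
Row 3 needs a 5, and only r3c5 is open for it.
Cage j's pair has sum 7; hence r5c4 = 5.
Column 5 now contains 5; hence r5c5 = 2.
In row 2, 5 can only go at r2c2, so r2c2 = 5.
The 4 cells of cage f must have sum 11, which forces r1c1 = 2.
Cage f needs sum 11, so r1c2 = 3.
Row 1 already has 3, leaving r1c5 = 4.
The 4 cells of cage f must have sum 11, leaving r2c1 = 1.
Column 5 now contains 4, leaving r2c5 = 3.
Column 1 now contains 1, so r3c1 = 4.
4 is placed in row 3, which forces r3c3 = 2.
Row 3 already has 2, leaving r3c4 = 3.
2 is placed in column 3, which forces r2c3 = 4.
4 is placed in row 2; hence r2c4 = 2.
Row 3 already has 2, which forces r3c2 = 1.
The 3 cells of cage c must have product 8, leaving r4c2 = 2.
2 is placed in column 4, so r4c4 = 4.
1 is placed in column 2, so r5c2 = 4.
Column 3 already has 4; hence r5c3 = 1.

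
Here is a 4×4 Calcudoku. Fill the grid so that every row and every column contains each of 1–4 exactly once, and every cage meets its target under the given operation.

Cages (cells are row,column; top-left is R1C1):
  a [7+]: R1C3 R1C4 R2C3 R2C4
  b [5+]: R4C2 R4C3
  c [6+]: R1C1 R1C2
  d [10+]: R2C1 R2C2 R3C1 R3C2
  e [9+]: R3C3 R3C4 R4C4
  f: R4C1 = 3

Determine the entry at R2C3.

F is a freebie, leaving R4C1 = 3.
Row 4 needs a 2, and only R4C4 is open for it.
The only place for 3 in row 1 is R1C4.
The 4 cells of cage a must have sum 7, which forces R1C3 = 1.
Cage a needs sum 7, so R2C3 = 2.
Column 4 now contains 3, leaving R2C4 = 1.
Cage e needs sum 9, so R3C3 = 3.
Column 4 now contains 3, which forces R3C4 = 4.
1 is placed in column 3, so R4C3 = 4.
1 is placed in row 2, which forces R2C1 = 4.
The 4 cells of cage d must have sum 10; hence R2C2 = 3.
4 is placed in row 4, so R4C2 = 1.
Column 1 now contains 4; hence R1C1 = 2.
Cage c's pair has sum 6, so R1C2 = 4.
The 4 cells of cage d must have sum 10, so R3C1 = 1.
Column 2 already has 1; hence R3C2 = 2.
Filled in: 2 4 1 3 / 4 3 2 1 / 1 2 3 4 / 3 1 4 2.

2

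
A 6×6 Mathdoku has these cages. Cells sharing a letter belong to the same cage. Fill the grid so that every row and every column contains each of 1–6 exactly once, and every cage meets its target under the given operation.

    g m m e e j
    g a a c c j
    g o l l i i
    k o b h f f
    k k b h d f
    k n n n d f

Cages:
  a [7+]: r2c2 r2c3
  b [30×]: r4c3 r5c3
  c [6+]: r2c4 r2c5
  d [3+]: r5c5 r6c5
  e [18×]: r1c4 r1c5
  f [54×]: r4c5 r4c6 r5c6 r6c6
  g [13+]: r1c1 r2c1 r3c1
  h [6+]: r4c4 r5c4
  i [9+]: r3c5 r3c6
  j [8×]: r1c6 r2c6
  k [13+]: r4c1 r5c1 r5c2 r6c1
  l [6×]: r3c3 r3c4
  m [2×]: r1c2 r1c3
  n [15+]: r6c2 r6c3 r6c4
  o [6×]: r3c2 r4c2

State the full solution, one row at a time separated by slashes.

5 1 2 3 6 4 / 6 4 3 1 5 2 / 2 3 1 6 4 5 / 1 2 5 4 3 6 / 4 5 6 2 1 3 / 3 6 4 5 2 1

Cage f has product 54, so r4c5 = 3.
Cage e's pair has product 18, leaving r1c4 = 3.
Column 5 already has 3; hence r1c5 = 6.
The only place for 5 in row 1 is r1c1.
The only place for 4 in row 1 is r1c6.
4 is placed in column 6, so r2c6 = 2.
The two cells of cage i must have sum 9, leaving r3c5 = 4.
4 is placed in column 6, so r3c6 = 5.
Row 2 now contains 2, which forces r2c1 = 6.
The 3 cells of cage g must have sum 13, which forces r3c1 = 2.
Cage k has sum 13, leaving r5c2 = 5.
5 is placed in row 5; hence r5c3 = 6.
Column 3 already has 6; hence r3c3 = 1.
Cage l needs two cells with product 6, which forces r3c4 = 6.
Column 3 already has 6; hence r4c3 = 5.
Column 3 now contains 5, leaving r6c3 = 4.
Row 6 now contains 4, which forces r6c4 = 5.
Cage m's pair has product 2, leaving r1c2 = 1.
1 is placed in column 3; hence r1c3 = 2.
Cage a's pair has sum 7, so r2c2 = 4.
4 is placed in column 3, leaving r2c3 = 3.
Column 4 now contains 5; hence r2c4 = 1.
The two cells of cage c must have sum 6, which forces r2c5 = 5.
Row 3 now contains 6, which forces r3c2 = 3.
Cage o's pair has product 6, which forces r4c2 = 2.
2 is placed in row 4; hence r4c4 = 4.
Column 4 now contains 4; hence r5c4 = 2.
Row 5 already has 2, so r5c5 = 1.
Row 5 already has 1; hence r5c6 = 3.
Row 6 now contains 4, leaving r6c2 = 6.
1 is placed in column 5, which forces r6c5 = 2.
6 is placed in row 6; hence r6c6 = 1.
4 is placed in row 4, which forces r4c1 = 1.
Column 6 now contains 1, so r4c6 = 6.
3 is placed in row 5; hence r5c1 = 4.
Row 6 now contains 1, which forces r6c1 = 3.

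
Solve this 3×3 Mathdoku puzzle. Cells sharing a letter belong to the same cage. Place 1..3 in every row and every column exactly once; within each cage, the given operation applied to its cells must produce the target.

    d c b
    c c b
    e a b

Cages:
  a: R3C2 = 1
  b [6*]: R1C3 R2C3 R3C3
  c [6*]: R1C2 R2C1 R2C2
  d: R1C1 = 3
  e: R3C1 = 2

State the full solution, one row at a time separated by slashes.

Cage d is given, leaving R1C1 = 3.
Cage e is a single given cell; hence R3C1 = 2.
Cage a is a single given cell, which forces R3C2 = 1.
Row 3 already has 1, leaving R3C3 = 3.
Column 2 now contains 1, which forces R1C2 = 2.
Row 1 already has 2, leaving R1C3 = 1.
Column 1 now contains 2, which forces R2C1 = 1.
The 3 cells of cage c must have product 6, leaving R2C2 = 3.
1 is placed in column 3, so R2C3 = 2.

3 2 1 / 1 3 2 / 2 1 3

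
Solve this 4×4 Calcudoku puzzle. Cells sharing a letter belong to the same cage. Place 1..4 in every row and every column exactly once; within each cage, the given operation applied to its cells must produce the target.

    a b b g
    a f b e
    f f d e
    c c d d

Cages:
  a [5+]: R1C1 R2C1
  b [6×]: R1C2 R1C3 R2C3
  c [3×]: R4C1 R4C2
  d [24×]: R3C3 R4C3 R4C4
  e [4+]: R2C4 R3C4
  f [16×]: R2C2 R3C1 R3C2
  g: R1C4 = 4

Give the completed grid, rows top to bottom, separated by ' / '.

G is a freebie; hence R1C4 = 4.
In row 4, 4 can only go at R4C3, so R4C3 = 4.
Row 4 needs a 2, and only R4C4 is open for it.
Cage d needs product 24, which forces R3C3 = 3.
Row 3 already has 3; hence R3C4 = 1.
Cage b needs product 6, which forces R1C2 = 3.
Cage f has product 16, so R2C2 = 2.
Row 2 now contains 2, leaving R2C3 = 1.
Column 4 already has 1; hence R2C4 = 3.
Cage f has product 16, so R3C1 = 2.
Row 3 already has 1, so R3C2 = 4.
Column 2 already has 3; hence R4C2 = 1.
2 is placed in column 1; hence R1C1 = 1.
Column 3 already has 1; hence R1C3 = 2.
3 is placed in row 2, leaving R2C1 = 4.
Row 4 now contains 1, so R4C1 = 3.

1 3 2 4 / 4 2 1 3 / 2 4 3 1 / 3 1 4 2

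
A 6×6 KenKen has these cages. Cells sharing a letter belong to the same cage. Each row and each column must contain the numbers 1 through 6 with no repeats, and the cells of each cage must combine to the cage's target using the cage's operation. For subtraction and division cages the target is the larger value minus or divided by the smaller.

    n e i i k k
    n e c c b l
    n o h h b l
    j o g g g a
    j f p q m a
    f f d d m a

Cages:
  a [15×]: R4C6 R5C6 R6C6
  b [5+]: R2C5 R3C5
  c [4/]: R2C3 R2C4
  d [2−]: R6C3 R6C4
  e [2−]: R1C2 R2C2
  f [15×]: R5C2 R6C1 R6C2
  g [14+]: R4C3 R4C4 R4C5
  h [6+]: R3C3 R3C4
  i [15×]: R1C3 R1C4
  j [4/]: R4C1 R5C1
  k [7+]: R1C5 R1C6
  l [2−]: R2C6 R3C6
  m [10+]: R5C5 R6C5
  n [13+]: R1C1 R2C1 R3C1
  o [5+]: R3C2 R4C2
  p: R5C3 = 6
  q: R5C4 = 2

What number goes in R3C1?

6

P is a freebie, so R5C3 = 6.
Q is a freebie, which forces R5C4 = 2.
Row 5 now contains 6; hence R5C5 = 4.
Column 5 already has 4; hence R6C5 = 6.
Cage j needs two cells with quotient 4, leaving R4C1 = 4.
Cage g has sum 14, so R4C4 = 6.
4 is placed in row 5, which forces R5C1 = 1.
The 3 cells of cage f must have product 15, leaving R6C2 = 1.
Cage a has product 15, leaving R4C6 = 1.
Row 1 needs a 1, and only R1C5 is open for it.
Cage k needs two cells with sum 7; hence R1C6 = 6.
Row 1 needs a 4, and only R1C2 is open for it.
Row 1 needs a 2, and only R1C1 is open for it.
The only place for 6 in row 3 is R3C1.
Column 1 already has 6; hence R2C1 = 5.
Column 1 already has 5; hence R6C1 = 3.
Row 6 already has 3; hence R6C6 = 5.
Cage f has product 15, leaving R5C2 = 5.
Column 6 now contains 5; hence R5C6 = 3.
Row 6 already has 5, leaving R6C3 = 2.
Row 6 already has 5, which forces R6C4 = 4.
Cage c needs two cells with quotient 4; hence R2C3 = 4.
Column 4 now contains 4, leaving R2C4 = 1.
Row 2 already has 4, leaving R2C6 = 2.
Column 4 now contains 1, which forces R3C4 = 5.
2 is placed in column 6; hence R3C6 = 4.
The two cells of cage i must have product 15, which forces R1C3 = 5.
Column 4 now contains 5; hence R1C4 = 3.
2 is placed in row 2, so R2C2 = 6.
2 is placed in row 2; hence R2C5 = 3.
Row 3 already has 5, leaving R3C3 = 1.
Cage b's pair has sum 5, leaving R3C5 = 2.
Column 3 now contains 5, leaving R4C3 = 3.
Column 5 already has 3; hence R4C5 = 5.
Row 3 already has 2, leaving R3C2 = 3.
3 is placed in row 4, leaving R4C2 = 2.
Filled in: 2 4 5 3 1 6 / 5 6 4 1 3 2 / 6 3 1 5 2 4 / 4 2 3 6 5 1 / 1 5 6 2 4 3 / 3 1 2 4 6 5.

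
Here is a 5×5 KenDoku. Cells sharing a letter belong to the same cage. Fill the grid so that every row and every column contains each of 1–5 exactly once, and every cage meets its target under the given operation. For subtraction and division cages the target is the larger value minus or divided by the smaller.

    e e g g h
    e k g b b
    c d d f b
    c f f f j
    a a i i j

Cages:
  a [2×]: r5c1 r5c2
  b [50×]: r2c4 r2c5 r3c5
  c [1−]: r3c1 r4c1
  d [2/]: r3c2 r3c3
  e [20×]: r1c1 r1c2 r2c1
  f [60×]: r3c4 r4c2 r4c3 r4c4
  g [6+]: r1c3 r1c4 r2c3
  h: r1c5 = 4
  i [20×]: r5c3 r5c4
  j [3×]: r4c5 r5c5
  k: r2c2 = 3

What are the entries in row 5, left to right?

H is a freebie, leaving r1c5 = 4.
Cage k is a single given cell, which forces r2c2 = 3.
Cage b has product 50, so r2c4 = 5.
Cage b needs product 50, which forces r2c5 = 2.
The 3 cells of cage b must have product 50, leaving r3c5 = 5.
5 is placed in column 4, leaving r5c4 = 4.
The 3 cells of cage e must have product 20, leaving r2c1 = 4.
Row 2 now contains 2, so r2c3 = 1.
4 is placed in row 5, which forces r5c3 = 5.
The 4 cells of cage f must have product 60, leaving r4c2 = 5.
The 3 cells of cage e must have product 20, so r1c1 = 5.
5 is placed in column 2, which forces r1c2 = 1.
Column 2 already has 1, leaving r5c2 = 2.
2 is placed in column 2; hence r3c2 = 4.
The two cells of cage d must have quotient 2, so r3c3 = 2.
2 is placed in column 3, leaving r4c3 = 4.
Row 5 now contains 2, so r5c1 = 1.
1 is placed in row 5, so r5c5 = 3.
2 is placed in column 3, leaving r1c3 = 3.
The 3 cells of cage g must have sum 6, which forces r1c4 = 2.
1 is placed in column 1; hence r3c1 = 3.
3 is placed in row 3, which forces r3c4 = 1.
Cage c's pair has difference 1, so r4c1 = 2.
Column 4 already has 1, which forces r4c4 = 3.
Column 5 already has 3, leaving r4c5 = 1.
Filled in: 5 1 3 2 4 / 4 3 1 5 2 / 3 4 2 1 5 / 2 5 4 3 1 / 1 2 5 4 3.

1 2 5 4 3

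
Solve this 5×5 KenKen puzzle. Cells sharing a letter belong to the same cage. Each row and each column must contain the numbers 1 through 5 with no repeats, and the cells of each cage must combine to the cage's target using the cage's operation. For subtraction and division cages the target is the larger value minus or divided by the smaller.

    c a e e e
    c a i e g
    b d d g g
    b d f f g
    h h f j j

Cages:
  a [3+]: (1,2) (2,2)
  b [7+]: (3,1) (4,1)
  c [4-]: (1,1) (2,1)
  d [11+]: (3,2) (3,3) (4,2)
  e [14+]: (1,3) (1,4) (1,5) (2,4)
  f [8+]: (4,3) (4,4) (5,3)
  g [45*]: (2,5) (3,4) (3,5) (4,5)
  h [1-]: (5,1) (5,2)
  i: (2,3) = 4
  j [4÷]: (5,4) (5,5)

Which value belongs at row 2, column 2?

2

Cage i is given, which forces (2,3) = 4.
Cage g has product 45, which forces (3,4) = 3.
In row 2, 3 can only go at (2,5), so (2,5) = 3.
Cage e has sum 14; hence (1,3) = 3.
In row 4, 3 can only go at (4,1), so (4,1) = 3.
The two cells of cage b must have sum 7, which forces (3,1) = 4.
In row 4, 4 can only go at (4,2), so (4,2) = 4.
Row 3 needs a 1, and only (3,5) is open for it.
Column 5 now contains 1, leaving (4,5) = 5.
Cage j needs two cells with quotient 4, which forces (5,4) = 1.
Column 5 now contains 1, leaving (5,5) = 4.
Cage e needs sum 14, which forces (1,4) = 4.
Column 5 already has 4; hence (1,5) = 2.
Cage e needs sum 14, so (2,4) = 5.
Cage f has sum 8, so (4,3) = 1.
Column 4 already has 1, which forces (4,4) = 2.
Row 5 now contains 1, leaving (5,1) = 2.
The two cells of cage h must have difference 1, which forces (5,2) = 3.
The 3 cells of cage f must have sum 8, leaving (5,3) = 5.
The two cells of cage c must have difference 4, leaving (1,1) = 5.
Row 1 already has 2; hence (1,2) = 1.
Row 2 already has 5; hence (2,1) = 1.
The two cells of cage a must have sum 3, so (2,2) = 2.
Cage d needs sum 11; hence (3,2) = 5.
Column 3 now contains 5, so (3,3) = 2.
Filled in: 5 1 3 4 2 / 1 2 4 5 3 / 4 5 2 3 1 / 3 4 1 2 5 / 2 3 5 1 4.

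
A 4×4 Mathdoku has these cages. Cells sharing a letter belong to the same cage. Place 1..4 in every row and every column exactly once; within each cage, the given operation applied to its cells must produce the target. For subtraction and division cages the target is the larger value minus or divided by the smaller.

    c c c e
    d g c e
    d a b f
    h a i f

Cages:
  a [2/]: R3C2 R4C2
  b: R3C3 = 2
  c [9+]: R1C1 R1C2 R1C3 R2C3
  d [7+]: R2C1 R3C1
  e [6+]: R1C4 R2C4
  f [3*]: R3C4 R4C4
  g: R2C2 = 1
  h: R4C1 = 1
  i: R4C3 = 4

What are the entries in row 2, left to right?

4 1 3 2

Cage g is a single given cell, so R2C2 = 1.
B is a freebie; hence R3C3 = 2.
Cage h is given, which forces R4C1 = 1.
Cage i is a single given cell, which forces R4C3 = 4.
Row 4 already has 1, leaving R4C4 = 3.
Cage c needs sum 9, leaving R1C3 = 1.
Column 3 already has 2, which forces R2C3 = 3.
Row 3 now contains 2, which forces R3C2 = 4.
Column 4 now contains 3, which forces R3C4 = 1.
4 is placed in row 4, which forces R4C2 = 2.
Cage c needs sum 9, which forces R1C1 = 2.
Column 2 already has 2, so R1C2 = 3.
Row 1 now contains 2, leaving R1C4 = 4.
3 is placed in row 2, so R2C1 = 4.
4 is placed in column 4, so R2C4 = 2.
4 is placed in row 3, which forces R3C1 = 3.
Filled in: 2 3 1 4 / 4 1 3 2 / 3 4 2 1 / 1 2 4 3.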